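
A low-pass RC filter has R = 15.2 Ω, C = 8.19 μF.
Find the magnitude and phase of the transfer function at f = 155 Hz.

Step 1 — Angular frequency: ω = 2π·155 = 973.9 rad/s.
Step 2 — Transfer function: H(jω) = 1/(1 + jωRC).
Step 3 — Denominator: 1 + jωRC = 1 + j·973.9·15.2·8.19e-06 = 1 + j0.1212.
Step 4 — H = 0.9855 - j0.1195.
Step 5 — Magnitude: |H| = 0.9927 (-0.1 dB); phase: φ = -6.9°.

|H| = 0.9927 (-0.1 dB), φ = -6.9°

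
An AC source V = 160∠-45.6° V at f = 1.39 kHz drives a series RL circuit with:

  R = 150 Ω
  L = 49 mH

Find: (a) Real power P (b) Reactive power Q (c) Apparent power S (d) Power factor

Step 1 — Angular frequency: ω = 2π·f = 2π·1390 = 8734 rad/s.
Step 2 — Component impedances:
  R: Z = R = 150 Ω
  L: Z = jωL = j·8734·0.049 = 0 + j427.9 Ω
Step 3 — Series combination: Z_total = R + L = 150 + j427.9 Ω = 453.5∠70.7° Ω.
Step 4 — Source phasor: V = 160∠-45.6° V = 111.9 - j114.3 V.
Step 5 — Current: I = V / Z = -0.1562 - j0.3164 A = 0.3528∠-116.3° A.
Step 6 — Complex power: S = V·I* = 18.67 + j53.28 VA.
Step 7 — Real power: P = Re(S) = 18.67 W.
Step 8 — Reactive power: Q = Im(S) = 53.28 VAR.
Step 9 — Apparent power: |S| = 56.45 VA.
Step 10 — Power factor: PF = P/|S| = 0.3308 (lagging).

(a) P = 18.67 W  (b) Q = 53.28 VAR  (c) S = 56.45 VA  (d) PF = 0.3308 (lagging)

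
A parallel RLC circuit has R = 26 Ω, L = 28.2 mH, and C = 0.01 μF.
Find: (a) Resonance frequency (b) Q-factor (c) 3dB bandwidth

Step 1 — Resonance: ω₀ = 1/√(LC) = 1/√(0.0282·1e-08) = 5.955e+04 rad/s.
Step 2 — f₀ = ω₀/(2π) = 9478 Hz.
Step 3 — Parallel Q: Q = R/(ω₀L) = 26/(5.955e+04·0.0282) = 0.01548.
Step 4 — Bandwidth: Δω = ω₀/Q = 3.846e+06 rad/s; BW = Δω/(2π) = 6.121e+05 Hz.

(a) f₀ = 9478 Hz  (b) Q = 0.01548  (c) BW = 6.121e+05 Hz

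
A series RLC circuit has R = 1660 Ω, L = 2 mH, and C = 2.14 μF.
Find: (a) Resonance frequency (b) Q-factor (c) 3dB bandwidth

Step 1 — Resonance condition Im(Z)=0 gives ω₀ = 1/√(LC).
Step 2 — ω₀ = 1/√(0.002·2.14e-06) = 1.529e+04 rad/s.
Step 3 — f₀ = ω₀/(2π) = 2433 Hz.
Step 4 — Series Q: Q = ω₀L/R = 1.529e+04·0.002/1660 = 0.01842.
Step 5 — 3dB bandwidth: Δω = ω₀/Q = 8.3e+05 rad/s; BW = Δω/(2π) = 1.321e+05 Hz.

(a) f₀ = 2433 Hz  (b) Q = 0.01842  (c) BW = 1.321e+05 Hz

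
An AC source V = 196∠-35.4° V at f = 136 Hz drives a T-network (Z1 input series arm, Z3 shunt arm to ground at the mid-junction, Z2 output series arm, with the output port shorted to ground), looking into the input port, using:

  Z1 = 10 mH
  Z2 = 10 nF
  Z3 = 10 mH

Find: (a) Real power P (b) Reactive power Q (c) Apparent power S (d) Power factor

Step 1 — Angular frequency: ω = 2π·f = 2π·136 = 854.5 rad/s.
Step 2 — Component impedances:
  Z1: Z = jωL = j·854.5·0.01 = 0 + j8.545 Ω
  Z2: Z = 1/(jωC) = -j/(ω·C) = 0 - j1.17e+05 Ω
  Z3: Z = jωL = j·854.5·0.01 = 0 + j8.545 Ω
Step 3 — With the output port shorted to ground, the output series arm Z2 runs from the junction to ground; the shunt arm Z3 also runs from the junction to ground. They appear in parallel: Z3 || Z2 = 0 + j8.546 Ω.
Step 4 — Series with input arm Z1: Z_in = Z1 + (Z3 || Z2) = 0 + j17.09 Ω = 17.09∠90.0° Ω.
Step 5 — Source phasor: V = 196∠-35.4° V = 159.8 - j113.5 V.
Step 6 — Current: I = V / Z = -6.643 - j9.348 A = 11.47∠-125.4° A.
Step 7 — Complex power: S = V·I* = 0 + j2248 VA.
Step 8 — Real power: P = Re(S) = 0 W.
Step 9 — Reactive power: Q = Im(S) = 2248 VAR.
Step 10 — Apparent power: |S| = 2248 VA.
Step 11 — Power factor: PF = P/|S| = 0 (lagging).

(a) P = 0 W  (b) Q = 2248 VAR  (c) S = 2248 VA  (d) PF = 0 (lagging)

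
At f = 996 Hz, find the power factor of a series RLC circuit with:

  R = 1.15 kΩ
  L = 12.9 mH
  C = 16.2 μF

Step 1 — Angular frequency: ω = 2π·f = 2π·996 = 6258 rad/s.
Step 2 — Component impedances:
  R: Z = R = 1150 Ω
  L: Z = jωL = j·6258·0.0129 = 0 + j80.73 Ω
  C: Z = 1/(jωC) = -j/(ω·C) = 0 - j9.864 Ω
Step 3 — Series combination: Z_total = R + L + C = 1150 + j70.87 Ω = 1152∠3.5° Ω.
Step 4 — Power factor: PF = cos(φ) = Re(Z)/|Z| = 1150/1152.2 = 0.9981.
Step 5 — Type: Im(Z) = 70.87 ⇒ lagging (phase φ = 3.5°).

PF = 0.9981 (lagging, φ = 3.5°)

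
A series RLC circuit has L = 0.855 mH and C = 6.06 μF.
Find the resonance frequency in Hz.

Step 1 — Resonance condition Im(Z)=0 gives ω₀ = 1/√(LC).
Step 2 — ω₀ = 1/√(0.000855·6.06e-06) = 1.389e+04 rad/s.
Step 3 — f₀ = ω₀/(2π) = 2211 Hz.

f₀ = 2211 Hz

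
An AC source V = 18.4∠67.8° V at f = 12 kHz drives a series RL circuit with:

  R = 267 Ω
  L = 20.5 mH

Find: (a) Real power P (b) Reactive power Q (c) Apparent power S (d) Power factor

Step 1 — Angular frequency: ω = 2π·f = 2π·1.2e+04 = 7.54e+04 rad/s.
Step 2 — Component impedances:
  R: Z = R = 267 Ω
  L: Z = jωL = j·7.54e+04·0.0205 = 0 + j1546 Ω
Step 3 — Series combination: Z_total = R + L = 267 + j1546 Ω = 1569∠80.2° Ω.
Step 4 — Source phasor: V = 18.4∠67.8° V = 6.952 + j17.04 V.
Step 5 — Current: I = V / Z = 0.01146 - j0.002519 A = 0.01173∠-12.4° A.
Step 6 — Complex power: S = V·I* = 0.03674 + j0.2127 VA.
Step 7 — Real power: P = Re(S) = 0.03674 W.
Step 8 — Reactive power: Q = Im(S) = 0.2127 VAR.
Step 9 — Apparent power: |S| = 0.2158 VA.
Step 10 — Power factor: PF = P/|S| = 0.1702 (lagging).

(a) P = 0.03674 W  (b) Q = 0.2127 VAR  (c) S = 0.2158 VA  (d) PF = 0.1702 (lagging)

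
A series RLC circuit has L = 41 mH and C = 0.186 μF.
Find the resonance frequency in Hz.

Step 1 — Resonance condition Im(Z)=0 gives ω₀ = 1/√(LC).
Step 2 — ω₀ = 1/√(0.041·1.86e-07) = 1.145e+04 rad/s.
Step 3 — f₀ = ω₀/(2π) = 1823 Hz.

f₀ = 1823 Hz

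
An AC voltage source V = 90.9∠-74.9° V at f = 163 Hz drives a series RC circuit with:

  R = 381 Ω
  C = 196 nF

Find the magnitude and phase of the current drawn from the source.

Step 1 — Angular frequency: ω = 2π·f = 2π·163 = 1024 rad/s.
Step 2 — Component impedances:
  R: Z = R = 381 Ω
  C: Z = 1/(jωC) = -j/(ω·C) = 0 - j4982 Ω
Step 3 — Series combination: Z_total = R + C = 381 - j4982 Ω = 4996∠-85.6° Ω.
Step 4 — Source phasor: V = 90.9∠-74.9° V = 23.68 - j87.76 V.
Step 5 — Ohm's law: I = V / Z_total = (23.68 - j87.76) / (381 - j4982) = 0.01788 + j0.003386 A.
Step 6 — Convert to polar: |I| = 0.01819 A, ∠I = 10.7°.

I = 0.01819∠10.7° A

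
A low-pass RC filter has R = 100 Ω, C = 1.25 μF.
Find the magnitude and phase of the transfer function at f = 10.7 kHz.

Step 1 — Angular frequency: ω = 2π·1.07e+04 = 6.723e+04 rad/s.
Step 2 — Transfer function: H(jω) = 1/(1 + jωRC).
Step 3 — Denominator: 1 + jωRC = 1 + j·6.723e+04·100·1.25e-06 = 1 + j8.404.
Step 4 — H = 0.01396 - j0.1173.
Step 5 — Magnitude: |H| = 0.1182 (-18.6 dB); phase: φ = -83.2°.

|H| = 0.1182 (-18.6 dB), φ = -83.2°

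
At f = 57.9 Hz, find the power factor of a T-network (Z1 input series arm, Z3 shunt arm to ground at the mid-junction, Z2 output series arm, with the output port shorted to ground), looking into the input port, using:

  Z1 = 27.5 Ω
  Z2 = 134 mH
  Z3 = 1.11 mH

Step 1 — Angular frequency: ω = 2π·f = 2π·57.9 = 363.8 rad/s.
Step 2 — Component impedances:
  Z1: Z = R = 27.5 Ω
  Z2: Z = jωL = j·363.8·0.134 = 0 + j48.75 Ω
  Z3: Z = jωL = j·363.8·0.00111 = 0 + j0.4038 Ω
Step 3 — With the output port shorted to ground, the output series arm Z2 runs from the junction to ground; the shunt arm Z3 also runs from the junction to ground. They appear in parallel: Z3 || Z2 = 0 + j0.4005 Ω.
Step 4 — Series with input arm Z1: Z_in = Z1 + (Z3 || Z2) = 27.5 + j0.4005 Ω = 27.5∠0.8° Ω.
Step 5 — Power factor: PF = cos(φ) = Re(Z)/|Z| = 27.5/27.503 = 0.9999.
Step 6 — Type: Im(Z) = 0.4005 ⇒ lagging (phase φ = 0.8°).

PF = 0.9999 (lagging, φ = 0.8°)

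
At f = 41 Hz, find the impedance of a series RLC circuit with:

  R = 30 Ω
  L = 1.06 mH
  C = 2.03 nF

Step 1 — Angular frequency: ω = 2π·f = 2π·41 = 257.6 rad/s.
Step 2 — Component impedances:
  R: Z = R = 30 Ω
  L: Z = jωL = j·257.6·0.00106 = 0 + j0.2731 Ω
  C: Z = 1/(jωC) = -j/(ω·C) = 0 - j1.912e+06 Ω
Step 3 — Series combination: Z_total = R + L + C = 30 - j1.912e+06 Ω = 1.912e+06∠-90.0° Ω.

Z = 30 - j1.912e+06 Ω = 1.912e+06∠-90.0° Ω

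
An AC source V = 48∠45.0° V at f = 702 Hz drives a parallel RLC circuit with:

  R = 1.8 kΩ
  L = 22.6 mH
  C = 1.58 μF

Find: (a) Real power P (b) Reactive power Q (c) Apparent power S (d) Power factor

Step 1 — Angular frequency: ω = 2π·f = 2π·702 = 4411 rad/s.
Step 2 — Component impedances:
  R: Z = R = 1800 Ω
  L: Z = jωL = j·4411·0.0226 = 0 + j99.68 Ω
  C: Z = 1/(jωC) = -j/(ω·C) = 0 - j143.5 Ω
Step 3 — Parallel combination: 1/Z_total = 1/R + 1/L + 1/C; Z_total = 57.34 + j316.1 Ω = 321.3∠79.7° Ω.
Step 4 — Source phasor: V = 48∠45.0° V = 33.94 + j33.94 V.
Step 5 — Current: I = V / Z = 0.1228 - j0.08509 A = 0.1494∠-34.7° A.
Step 6 — Complex power: S = V·I* = 1.28 + j7.056 VA.
Step 7 — Real power: P = Re(S) = 1.28 W.
Step 8 — Reactive power: Q = Im(S) = 7.056 VAR.
Step 9 — Apparent power: |S| = 7.171 VA.
Step 10 — Power factor: PF = P/|S| = 0.1785 (lagging).

(a) P = 1.28 W  (b) Q = 7.056 VAR  (c) S = 7.171 VA  (d) PF = 0.1785 (lagging)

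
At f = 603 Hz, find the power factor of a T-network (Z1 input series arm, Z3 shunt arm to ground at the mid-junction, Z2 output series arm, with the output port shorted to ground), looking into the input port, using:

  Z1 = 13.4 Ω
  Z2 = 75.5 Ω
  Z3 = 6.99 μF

Step 1 — Angular frequency: ω = 2π·f = 2π·603 = 3789 rad/s.
Step 2 — Component impedances:
  Z1: Z = R = 13.4 Ω
  Z2: Z = R = 75.5 Ω
  Z3: Z = 1/(jωC) = -j/(ω·C) = 0 - j37.76 Ω
Step 3 — With the output port shorted to ground, the output series arm Z2 runs from the junction to ground; the shunt arm Z3 also runs from the junction to ground. They appear in parallel: Z3 || Z2 = 15.11 - j30.2 Ω.
Step 4 — Series with input arm Z1: Z_in = Z1 + (Z3 || Z2) = 28.51 - j30.2 Ω = 41.53∠-46.7° Ω.
Step 5 — Power factor: PF = cos(φ) = Re(Z)/|Z| = 28.506/41.532 = 0.6864.
Step 6 — Type: Im(Z) = -30.2 ⇒ leading (phase φ = -46.7°).

PF = 0.6864 (leading, φ = -46.7°)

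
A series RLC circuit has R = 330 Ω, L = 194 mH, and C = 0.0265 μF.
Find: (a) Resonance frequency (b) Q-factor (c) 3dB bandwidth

Step 1 — Resonance condition Im(Z)=0 gives ω₀ = 1/√(LC).
Step 2 — ω₀ = 1/√(0.194·2.65e-08) = 1.395e+04 rad/s.
Step 3 — f₀ = ω₀/(2π) = 2220 Hz.
Step 4 — Series Q: Q = ω₀L/R = 1.395e+04·0.194/330 = 8.199.
Step 5 — 3dB bandwidth: Δω = ω₀/Q = 1701 rad/s; BW = Δω/(2π) = 270.7 Hz.

(a) f₀ = 2220 Hz  (b) Q = 8.199  (c) BW = 270.7 Hz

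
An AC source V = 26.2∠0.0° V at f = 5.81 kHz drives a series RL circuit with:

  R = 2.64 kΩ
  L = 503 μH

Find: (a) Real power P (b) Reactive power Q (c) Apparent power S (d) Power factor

Step 1 — Angular frequency: ω = 2π·f = 2π·5810 = 3.651e+04 rad/s.
Step 2 — Component impedances:
  R: Z = R = 2640 Ω
  L: Z = jωL = j·3.651e+04·0.000503 = 0 + j18.36 Ω
Step 3 — Series combination: Z_total = R + L = 2640 + j18.36 Ω = 2640∠0.4° Ω.
Step 4 — Source phasor: V = 26.2∠0.0° V = 26.2 V.
Step 5 — Current: I = V / Z = 0.009924 - j6.902e-05 A = 0.009924∠-0.4° A.
Step 6 — Complex power: S = V·I* = 0.26 + j0.001808 VA.
Step 7 — Real power: P = Re(S) = 0.26 W.
Step 8 — Reactive power: Q = Im(S) = 0.001808 VAR.
Step 9 — Apparent power: |S| = 0.26 VA.
Step 10 — Power factor: PF = P/|S| = 1 (lagging).

(a) P = 0.26 W  (b) Q = 0.001808 VAR  (c) S = 0.26 VA  (d) PF = 1 (lagging)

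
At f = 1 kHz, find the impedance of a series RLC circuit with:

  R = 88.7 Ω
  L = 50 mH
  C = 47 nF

Step 1 — Angular frequency: ω = 2π·f = 2π·1000 = 6283 rad/s.
Step 2 — Component impedances:
  R: Z = R = 88.7 Ω
  L: Z = jωL = j·6283·0.05 = 0 + j314.2 Ω
  C: Z = 1/(jωC) = -j/(ω·C) = 0 - j3386 Ω
Step 3 — Series combination: Z_total = R + L + C = 88.7 - j3072 Ω = 3073∠-88.3° Ω.

Z = 88.7 - j3072 Ω = 3073∠-88.3° Ω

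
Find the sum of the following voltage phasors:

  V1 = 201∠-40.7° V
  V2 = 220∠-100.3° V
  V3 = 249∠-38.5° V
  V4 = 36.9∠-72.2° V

Step 1 — Convert each phasor to rectangular form:
  V1 = 201·(cos(-40.7°) + j·sin(-40.7°)) = 152.4 - j131.1 V
  V2 = 220·(cos(-100.3°) + j·sin(-100.3°)) = -39.34 - j216.5 V
  V3 = 249·(cos(-38.5°) + j·sin(-38.5°)) = 194.9 - j155 V
  V4 = 36.9·(cos(-72.2°) + j·sin(-72.2°)) = 11.28 - j35.13 V
Step 2 — Sum components: V_total = 319.2 - j537.7 V.
Step 3 — Convert to polar: |V_total| = 625.3 V, ∠V_total = -59.3°.

V_total = 625.3∠-59.3° V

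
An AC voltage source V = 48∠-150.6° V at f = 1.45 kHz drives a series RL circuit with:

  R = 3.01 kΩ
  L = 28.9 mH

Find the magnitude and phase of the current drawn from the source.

Step 1 — Angular frequency: ω = 2π·f = 2π·1450 = 9111 rad/s.
Step 2 — Component impedances:
  R: Z = R = 3010 Ω
  L: Z = jωL = j·9111·0.0289 = 0 + j263.3 Ω
Step 3 — Series combination: Z_total = R + L = 3010 + j263.3 Ω = 3021∠5.0° Ω.
Step 4 — Source phasor: V = 48∠-150.6° V = -41.82 - j23.56 V.
Step 5 — Ohm's law: I = V / Z_total = (-41.82 - j23.56) / (3010 + j263.3) = -0.01447 - j0.006563 A.
Step 6 — Convert to polar: |I| = 0.01589 A, ∠I = -155.6°.

I = 0.01589∠-155.6° A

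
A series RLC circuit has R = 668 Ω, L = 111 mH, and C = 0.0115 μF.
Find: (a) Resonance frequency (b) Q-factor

Step 1 — Resonance condition Im(Z)=0 gives ω₀ = 1/√(LC).
Step 2 — ω₀ = 1/√(0.111·1.15e-08) = 2.799e+04 rad/s.
Step 3 — f₀ = ω₀/(2π) = 4455 Hz.
Step 4 — Series Q: Q = ω₀L/R = 2.799e+04·0.111/668 = 4.651.

(a) f₀ = 4455 Hz  (b) Q = 4.651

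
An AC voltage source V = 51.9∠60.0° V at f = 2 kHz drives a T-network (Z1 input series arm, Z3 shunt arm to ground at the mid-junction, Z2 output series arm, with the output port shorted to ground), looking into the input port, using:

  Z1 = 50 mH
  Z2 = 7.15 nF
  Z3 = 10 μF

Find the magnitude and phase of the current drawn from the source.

Step 1 — Angular frequency: ω = 2π·f = 2π·2000 = 1.257e+04 rad/s.
Step 2 — Component impedances:
  Z1: Z = jωL = j·1.257e+04·0.05 = 0 + j628.3 Ω
  Z2: Z = 1/(jωC) = -j/(ω·C) = 0 - j1.113e+04 Ω
  Z3: Z = 1/(jωC) = -j/(ω·C) = 0 - j7.958 Ω
Step 3 — With the output port shorted to ground, the output series arm Z2 runs from the junction to ground; the shunt arm Z3 also runs from the junction to ground. They appear in parallel: Z3 || Z2 = 0 - j7.952 Ω.
Step 4 — Series with input arm Z1: Z_in = Z1 + (Z3 || Z2) = 0 + j620.4 Ω = 620.4∠90.0° Ω.
Step 5 — Source phasor: V = 51.9∠60.0° V = 25.95 + j44.95 V.
Step 6 — Ohm's law: I = V / Z_total = (25.95 + j44.95) / (0 + j620.4) = 0.07245 - j0.04183 A.
Step 7 — Convert to polar: |I| = 0.08366 A, ∠I = -30.0°.

I = 0.08366∠-30.0° A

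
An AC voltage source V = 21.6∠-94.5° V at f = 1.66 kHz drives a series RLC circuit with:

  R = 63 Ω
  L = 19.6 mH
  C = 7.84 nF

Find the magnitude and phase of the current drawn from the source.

Step 1 — Angular frequency: ω = 2π·f = 2π·1660 = 1.043e+04 rad/s.
Step 2 — Component impedances:
  R: Z = R = 63 Ω
  L: Z = jωL = j·1.043e+04·0.0196 = 0 + j204.4 Ω
  C: Z = 1/(jωC) = -j/(ω·C) = 0 - j1.223e+04 Ω
Step 3 — Series combination: Z_total = R + L + C = 63 - j1.202e+04 Ω = 1.202e+04∠-89.7° Ω.
Step 4 — Source phasor: V = 21.6∠-94.5° V = -1.695 - j21.53 V.
Step 5 — Ohm's law: I = V / Z_total = (-1.695 - j21.53) / (63 - j1.202e+04) = 0.00179 - j0.0001503 A.
Step 6 — Convert to polar: |I| = 0.001796 A, ∠I = -4.8°.

I = 0.001796∠-4.8° A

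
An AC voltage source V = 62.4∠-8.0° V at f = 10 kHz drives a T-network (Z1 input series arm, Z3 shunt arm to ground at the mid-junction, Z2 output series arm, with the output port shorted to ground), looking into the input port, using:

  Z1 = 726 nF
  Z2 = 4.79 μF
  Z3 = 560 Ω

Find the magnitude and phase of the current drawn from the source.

Step 1 — Angular frequency: ω = 2π·f = 2π·1e+04 = 6.283e+04 rad/s.
Step 2 — Component impedances:
  Z1: Z = 1/(jωC) = -j/(ω·C) = 0 - j21.92 Ω
  Z2: Z = 1/(jωC) = -j/(ω·C) = 0 - j3.323 Ω
  Z3: Z = R = 560 Ω
Step 3 — With the output port shorted to ground, the output series arm Z2 runs from the junction to ground; the shunt arm Z3 also runs from the junction to ground. They appear in parallel: Z3 || Z2 = 0.01971 - j3.323 Ω.
Step 4 — Series with input arm Z1: Z_in = Z1 + (Z3 || Z2) = 0.01971 - j25.24 Ω = 25.24∠-90.0° Ω.
Step 5 — Source phasor: V = 62.4∠-8.0° V = 61.79 - j8.684 V.
Step 6 — Ohm's law: I = V / Z_total = (61.79 - j8.684) / (0.01971 - j25.24) = 0.3459 + j2.447 A.
Step 7 — Convert to polar: |I| = 2.472 A, ∠I = 82.0°.

I = 2.472∠82.0° A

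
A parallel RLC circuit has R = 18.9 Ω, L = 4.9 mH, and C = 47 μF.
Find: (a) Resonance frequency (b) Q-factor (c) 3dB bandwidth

Step 1 — Resonance: ω₀ = 1/√(LC) = 1/√(0.0049·4.7e-05) = 2084 rad/s.
Step 2 — f₀ = ω₀/(2π) = 331.6 Hz.
Step 3 — Parallel Q: Q = R/(ω₀L) = 18.9/(2084·0.0049) = 1.851.
Step 4 — Bandwidth: Δω = ω₀/Q = 1126 rad/s; BW = Δω/(2π) = 179.2 Hz.

(a) f₀ = 331.6 Hz  (b) Q = 1.851  (c) BW = 179.2 Hz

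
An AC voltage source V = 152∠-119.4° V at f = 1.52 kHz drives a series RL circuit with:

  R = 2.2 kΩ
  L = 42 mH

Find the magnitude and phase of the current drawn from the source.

Step 1 — Angular frequency: ω = 2π·f = 2π·1520 = 9550 rad/s.
Step 2 — Component impedances:
  R: Z = R = 2200 Ω
  L: Z = jωL = j·9550·0.042 = 0 + j401.1 Ω
Step 3 — Series combination: Z_total = R + L = 2200 + j401.1 Ω = 2236∠10.3° Ω.
Step 4 — Source phasor: V = 152∠-119.4° V = -74.62 - j132.4 V.
Step 5 — Ohm's law: I = V / Z_total = (-74.62 - j132.4) / (2200 + j401.1) = -0.04345 - j0.05227 A.
Step 6 — Convert to polar: |I| = 0.06797 A, ∠I = -129.7°.

I = 0.06797∠-129.7° A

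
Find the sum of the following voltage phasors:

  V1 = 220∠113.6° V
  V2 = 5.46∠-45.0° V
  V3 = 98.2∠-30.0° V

Step 1 — Convert each phasor to rectangular form:
  V1 = 220·(cos(113.6°) + j·sin(113.6°)) = -88.08 + j201.6 V
  V2 = 5.46·(cos(-45.0°) + j·sin(-45.0°)) = 3.861 - j3.861 V
  V3 = 98.2·(cos(-30.0°) + j·sin(-30.0°)) = 85.04 - j49.1 V
Step 2 — Sum components: V_total = 0.8277 + j148.6 V.
Step 3 — Convert to polar: |V_total| = 148.6 V, ∠V_total = 89.7°.

V_total = 148.6∠89.7° V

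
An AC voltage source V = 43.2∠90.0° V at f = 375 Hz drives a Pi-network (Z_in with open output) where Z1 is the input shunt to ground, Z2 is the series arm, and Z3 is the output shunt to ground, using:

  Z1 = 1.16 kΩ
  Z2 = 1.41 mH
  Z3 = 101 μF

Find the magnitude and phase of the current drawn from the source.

Step 1 — Angular frequency: ω = 2π·f = 2π·375 = 2356 rad/s.
Step 2 — Component impedances:
  Z1: Z = R = 1160 Ω
  Z2: Z = jωL = j·2356·0.00141 = 0 + j3.322 Ω
  Z3: Z = 1/(jωC) = -j/(ω·C) = 0 - j4.202 Ω
Step 3 — With open output, the series arm Z2 and the output shunt Z3 appear in series to ground: Z2 + Z3 = 0 - j0.8799 Ω.
Step 4 — Parallel with input shunt Z1: Z_in = Z1 || (Z2 + Z3) = 0.0006674 - j0.8799 Ω = 0.8799∠-90.0° Ω.
Step 5 — Source phasor: V = 43.2∠90.0° V = 0 + j43.2 V.
Step 6 — Ohm's law: I = V / Z_total = (0 + j43.2) / (0.0006674 - j0.8799) = -49.1 + j0.03724 A.
Step 7 — Convert to polar: |I| = 49.1 A, ∠I = 180.0°.

I = 49.1∠180.0° A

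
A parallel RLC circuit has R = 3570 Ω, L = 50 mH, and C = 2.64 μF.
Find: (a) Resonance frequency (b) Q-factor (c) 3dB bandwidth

Step 1 — Resonance: ω₀ = 1/√(LC) = 1/√(0.05·2.64e-06) = 2752 rad/s.
Step 2 — f₀ = ω₀/(2π) = 438.1 Hz.
Step 3 — Parallel Q: Q = R/(ω₀L) = 3570/(2752·0.05) = 25.94.
Step 4 — Bandwidth: Δω = ω₀/Q = 106.1 rad/s; BW = Δω/(2π) = 16.89 Hz.

(a) f₀ = 438.1 Hz  (b) Q = 25.94  (c) BW = 16.89 Hz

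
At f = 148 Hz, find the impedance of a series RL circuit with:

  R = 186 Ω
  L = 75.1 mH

Step 1 — Angular frequency: ω = 2π·f = 2π·148 = 929.9 rad/s.
Step 2 — Component impedances:
  R: Z = R = 186 Ω
  L: Z = jωL = j·929.9·0.0751 = 0 + j69.84 Ω
Step 3 — Series combination: Z_total = R + L = 186 + j69.84 Ω = 198.7∠20.6° Ω.

Z = 186 + j69.84 Ω = 198.7∠20.6° Ω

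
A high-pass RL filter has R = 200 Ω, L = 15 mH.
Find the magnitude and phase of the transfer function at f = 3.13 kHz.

Step 1 — Angular frequency: ω = 2π·3130 = 1.967e+04 rad/s.
Step 2 — Transfer function: H(jω) = jωL/(R + jωL).
Step 3 — Numerator jωL = j·295; denominator R + jωL = 200 + j295.
Step 4 — H = 0.6851 + j0.4645.
Step 5 — Magnitude: |H| = 0.8277 (-1.6 dB); phase: φ = 34.1°.

|H| = 0.8277 (-1.6 dB), φ = 34.1°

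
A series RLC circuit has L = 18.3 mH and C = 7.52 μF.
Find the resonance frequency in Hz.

Step 1 — Resonance condition Im(Z)=0 gives ω₀ = 1/√(LC).
Step 2 — ω₀ = 1/√(0.0183·7.52e-06) = 2696 rad/s.
Step 3 — f₀ = ω₀/(2π) = 429 Hz.

f₀ = 429 Hz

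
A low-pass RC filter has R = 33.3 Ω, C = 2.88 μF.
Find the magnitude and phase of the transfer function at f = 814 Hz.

Step 1 — Angular frequency: ω = 2π·814 = 5115 rad/s.
Step 2 — Transfer function: H(jω) = 1/(1 + jωRC).
Step 3 — Denominator: 1 + jωRC = 1 + j·5115·33.3·2.88e-06 = 1 + j0.4905.
Step 4 — H = 0.8061 - j0.3954.
Step 5 — Magnitude: |H| = 0.8978 (-0.9 dB); phase: φ = -26.1°.

|H| = 0.8978 (-0.9 dB), φ = -26.1°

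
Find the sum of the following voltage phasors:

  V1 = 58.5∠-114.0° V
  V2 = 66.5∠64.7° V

Step 1 — Convert each phasor to rectangular form:
  V1 = 58.5·(cos(-114.0°) + j·sin(-114.0°)) = -23.79 - j53.44 V
  V2 = 66.5·(cos(64.7°) + j·sin(64.7°)) = 28.42 + j60.12 V
Step 2 — Sum components: V_total = 4.625 + j6.679 V.
Step 3 — Convert to polar: |V_total| = 8.124 V, ∠V_total = 55.3°.

V_total = 8.124∠55.3° V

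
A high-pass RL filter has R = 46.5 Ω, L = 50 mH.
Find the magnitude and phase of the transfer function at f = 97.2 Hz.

Step 1 — Angular frequency: ω = 2π·97.2 = 610.7 rad/s.
Step 2 — Transfer function: H(jω) = jωL/(R + jωL).
Step 3 — Numerator jωL = j·30.54; denominator R + jωL = 46.5 + j30.54.
Step 4 — H = 0.3013 + j0.4588.
Step 5 — Magnitude: |H| = 0.5489 (-5.2 dB); phase: φ = 56.7°.

|H| = 0.5489 (-5.2 dB), φ = 56.7°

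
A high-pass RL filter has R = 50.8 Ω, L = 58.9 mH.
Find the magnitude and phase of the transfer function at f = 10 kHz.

Step 1 — Angular frequency: ω = 2π·1e+04 = 6.283e+04 rad/s.
Step 2 — Transfer function: H(jω) = jωL/(R + jωL).
Step 3 — Numerator jωL = j·3701; denominator R + jωL = 50.8 + j3701.
Step 4 — H = 0.9998 + j0.01372.
Step 5 — Magnitude: |H| = 0.9999 (-0.0 dB); phase: φ = 0.8°.

|H| = 0.9999 (-0.0 dB), φ = 0.8°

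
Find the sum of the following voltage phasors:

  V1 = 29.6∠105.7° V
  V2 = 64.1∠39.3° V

Step 1 — Convert each phasor to rectangular form:
  V1 = 29.6·(cos(105.7°) + j·sin(105.7°)) = -8.01 + j28.5 V
  V2 = 64.1·(cos(39.3°) + j·sin(39.3°)) = 49.6 + j40.6 V
Step 2 — Sum components: V_total = 41.59 + j69.1 V.
Step 3 — Convert to polar: |V_total| = 80.65 V, ∠V_total = 59.0°.

V_total = 80.65∠59.0° V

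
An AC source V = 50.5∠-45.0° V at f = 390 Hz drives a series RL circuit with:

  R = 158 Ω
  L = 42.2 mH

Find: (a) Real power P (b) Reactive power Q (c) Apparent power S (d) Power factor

Step 1 — Angular frequency: ω = 2π·f = 2π·390 = 2450 rad/s.
Step 2 — Component impedances:
  R: Z = R = 158 Ω
  L: Z = jωL = j·2450·0.0422 = 0 + j103.4 Ω
Step 3 — Series combination: Z_total = R + L = 158 + j103.4 Ω = 188.8∠33.2° Ω.
Step 4 — Source phasor: V = 50.5∠-45.0° V = 35.71 - j35.71 V.
Step 5 — Current: I = V / Z = 0.05467 - j0.2618 A = 0.2674∠-78.2° A.
Step 6 — Complex power: S = V·I* = 11.3 + j7.396 VA.
Step 7 — Real power: P = Re(S) = 11.3 W.
Step 8 — Reactive power: Q = Im(S) = 7.396 VAR.
Step 9 — Apparent power: |S| = 13.51 VA.
Step 10 — Power factor: PF = P/|S| = 0.8367 (lagging).

(a) P = 11.3 W  (b) Q = 7.396 VAR  (c) S = 13.51 VA  (d) PF = 0.8367 (lagging)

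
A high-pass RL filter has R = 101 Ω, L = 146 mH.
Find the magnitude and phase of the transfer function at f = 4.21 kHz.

Step 1 — Angular frequency: ω = 2π·4210 = 2.645e+04 rad/s.
Step 2 — Transfer function: H(jω) = jωL/(R + jωL).
Step 3 — Numerator jωL = j·3862; denominator R + jωL = 101 + j3862.
Step 4 — H = 0.9993 + j0.02613.
Step 5 — Magnitude: |H| = 0.9997 (-0.0 dB); phase: φ = 1.5°.

|H| = 0.9997 (-0.0 dB), φ = 1.5°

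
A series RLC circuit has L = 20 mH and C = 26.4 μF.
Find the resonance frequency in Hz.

Step 1 — Resonance condition Im(Z)=0 gives ω₀ = 1/√(LC).
Step 2 — ω₀ = 1/√(0.02·2.64e-05) = 1376 rad/s.
Step 3 — f₀ = ω₀/(2π) = 219 Hz.

f₀ = 219 Hz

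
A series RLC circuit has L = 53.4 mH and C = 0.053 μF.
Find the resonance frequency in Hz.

Step 1 — Resonance condition Im(Z)=0 gives ω₀ = 1/√(LC).
Step 2 — ω₀ = 1/√(0.0534·5.3e-08) = 1.88e+04 rad/s.
Step 3 — f₀ = ω₀/(2π) = 2992 Hz.

f₀ = 2992 Hz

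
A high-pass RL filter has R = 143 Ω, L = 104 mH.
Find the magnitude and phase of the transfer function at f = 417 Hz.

Step 1 — Angular frequency: ω = 2π·417 = 2620 rad/s.
Step 2 — Transfer function: H(jω) = jωL/(R + jωL).
Step 3 — Numerator jωL = j·272.5; denominator R + jωL = 143 + j272.5.
Step 4 — H = 0.7841 + j0.4115.
Step 5 — Magnitude: |H| = 0.8855 (-1.1 dB); phase: φ = 27.7°.

|H| = 0.8855 (-1.1 dB), φ = 27.7°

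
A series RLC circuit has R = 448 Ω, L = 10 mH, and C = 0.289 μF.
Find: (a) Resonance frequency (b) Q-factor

Step 1 — Resonance condition Im(Z)=0 gives ω₀ = 1/√(LC).
Step 2 — ω₀ = 1/√(0.01·2.89e-07) = 1.86e+04 rad/s.
Step 3 — f₀ = ω₀/(2π) = 2961 Hz.
Step 4 — Series Q: Q = ω₀L/R = 1.86e+04·0.01/448 = 0.4152.

(a) f₀ = 2961 Hz  (b) Q = 0.4152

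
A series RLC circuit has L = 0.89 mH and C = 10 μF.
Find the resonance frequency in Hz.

Step 1 — Resonance condition Im(Z)=0 gives ω₀ = 1/√(LC).
Step 2 — ω₀ = 1/√(0.00089·1e-05) = 1.06e+04 rad/s.
Step 3 — f₀ = ω₀/(2π) = 1687 Hz.

f₀ = 1687 Hz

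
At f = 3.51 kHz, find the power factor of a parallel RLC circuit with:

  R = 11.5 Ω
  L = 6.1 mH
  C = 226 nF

Step 1 — Angular frequency: ω = 2π·f = 2π·3510 = 2.205e+04 rad/s.
Step 2 — Component impedances:
  R: Z = R = 11.5 Ω
  L: Z = jωL = j·2.205e+04·0.0061 = 0 + j134.5 Ω
  C: Z = 1/(jωC) = -j/(ω·C) = 0 - j200.6 Ω
Step 3 — Parallel combination: 1/Z_total = 1/R + 1/L + 1/C; Z_total = 11.49 + j0.3236 Ω = 11.5∠1.6° Ω.
Step 4 — Power factor: PF = cos(φ) = Re(Z)/|Z| = 11.4909/11.4954 = 0.9996.
Step 5 — Type: Im(Z) = 0.3236 ⇒ lagging (phase φ = 1.6°).

PF = 0.9996 (lagging, φ = 1.6°)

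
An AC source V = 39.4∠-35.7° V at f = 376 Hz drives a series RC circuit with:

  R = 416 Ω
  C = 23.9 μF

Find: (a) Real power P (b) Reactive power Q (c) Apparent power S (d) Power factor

Step 1 — Angular frequency: ω = 2π·f = 2π·376 = 2362 rad/s.
Step 2 — Component impedances:
  R: Z = R = 416 Ω
  C: Z = 1/(jωC) = -j/(ω·C) = 0 - j17.71 Ω
Step 3 — Series combination: Z_total = R + C = 416 - j17.71 Ω = 416.4∠-2.4° Ω.
Step 4 — Source phasor: V = 39.4∠-35.7° V = 32 - j22.99 V.
Step 5 — Current: I = V / Z = 0.07912 - j0.0519 A = 0.09463∠-33.3° A.
Step 6 — Complex power: S = V·I* = 3.725 - j0.1586 VA.
Step 7 — Real power: P = Re(S) = 3.725 W.
Step 8 — Reactive power: Q = Im(S) = -0.1586 VAR.
Step 9 — Apparent power: |S| = 3.728 VA.
Step 10 — Power factor: PF = P/|S| = 0.9991 (leading).

(a) P = 3.725 W  (b) Q = -0.1586 VAR  (c) S = 3.728 VA  (d) PF = 0.9991 (leading)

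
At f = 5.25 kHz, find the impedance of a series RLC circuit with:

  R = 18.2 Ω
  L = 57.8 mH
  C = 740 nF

Step 1 — Angular frequency: ω = 2π·f = 2π·5250 = 3.299e+04 rad/s.
Step 2 — Component impedances:
  R: Z = R = 18.2 Ω
  L: Z = jωL = j·3.299e+04·0.0578 = 0 + j1907 Ω
  C: Z = 1/(jωC) = -j/(ω·C) = 0 - j40.97 Ω
Step 3 — Series combination: Z_total = R + L + C = 18.2 + j1866 Ω = 1866∠89.4° Ω.

Z = 18.2 + j1866 Ω = 1866∠89.4° Ω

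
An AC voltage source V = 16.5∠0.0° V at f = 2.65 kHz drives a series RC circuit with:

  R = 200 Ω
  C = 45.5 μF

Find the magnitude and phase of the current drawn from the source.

Step 1 — Angular frequency: ω = 2π·f = 2π·2650 = 1.665e+04 rad/s.
Step 2 — Component impedances:
  R: Z = R = 200 Ω
  C: Z = 1/(jωC) = -j/(ω·C) = 0 - j1.32 Ω
Step 3 — Series combination: Z_total = R + C = 200 - j1.32 Ω = 200∠-0.4° Ω.
Step 4 — Source phasor: V = 16.5∠0.0° V = 16.5 V.
Step 5 — Ohm's law: I = V / Z_total = (16.5) / (200 - j1.32) = 0.0825 + j0.0005445 A.
Step 6 — Convert to polar: |I| = 0.0825 A, ∠I = 0.4°.

I = 0.0825∠0.4° A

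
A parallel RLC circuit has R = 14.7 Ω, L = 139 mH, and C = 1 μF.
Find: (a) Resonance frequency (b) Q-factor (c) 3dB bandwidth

Step 1 — Resonance: ω₀ = 1/√(LC) = 1/√(0.139·1e-06) = 2682 rad/s.
Step 2 — f₀ = ω₀/(2π) = 426.9 Hz.
Step 3 — Parallel Q: Q = R/(ω₀L) = 14.7/(2682·0.139) = 0.03943.
Step 4 — Bandwidth: Δω = ω₀/Q = 6.803e+04 rad/s; BW = Δω/(2π) = 1.083e+04 Hz.

(a) f₀ = 426.9 Hz  (b) Q = 0.03943  (c) BW = 1.083e+04 Hz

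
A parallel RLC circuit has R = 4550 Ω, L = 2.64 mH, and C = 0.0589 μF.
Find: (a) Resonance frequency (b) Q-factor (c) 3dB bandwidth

Step 1 — Resonance: ω₀ = 1/√(LC) = 1/√(0.00264·5.89e-08) = 8.019e+04 rad/s.
Step 2 — f₀ = ω₀/(2π) = 1.276e+04 Hz.
Step 3 — Parallel Q: Q = R/(ω₀L) = 4550/(8.019e+04·0.00264) = 21.49.
Step 4 — Bandwidth: Δω = ω₀/Q = 3731 rad/s; BW = Δω/(2π) = 593.9 Hz.

(a) f₀ = 1.276e+04 Hz  (b) Q = 21.49  (c) BW = 593.9 Hz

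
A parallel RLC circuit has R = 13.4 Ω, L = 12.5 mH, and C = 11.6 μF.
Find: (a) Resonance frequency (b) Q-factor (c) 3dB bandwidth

Step 1 — Resonance: ω₀ = 1/√(LC) = 1/√(0.0125·1.16e-05) = 2626 rad/s.
Step 2 — f₀ = ω₀/(2π) = 418 Hz.
Step 3 — Parallel Q: Q = R/(ω₀L) = 13.4/(2626·0.0125) = 0.4082.
Step 4 — Bandwidth: Δω = ω₀/Q = 6433 rad/s; BW = Δω/(2π) = 1024 Hz.

(a) f₀ = 418 Hz  (b) Q = 0.4082  (c) BW = 1024 Hz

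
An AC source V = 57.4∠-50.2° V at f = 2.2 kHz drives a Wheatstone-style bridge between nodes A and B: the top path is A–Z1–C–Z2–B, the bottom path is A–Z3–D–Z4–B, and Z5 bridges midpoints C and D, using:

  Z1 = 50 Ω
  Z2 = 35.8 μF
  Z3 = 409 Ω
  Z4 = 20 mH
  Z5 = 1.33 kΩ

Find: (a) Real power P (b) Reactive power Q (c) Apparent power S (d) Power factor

Step 1 — Angular frequency: ω = 2π·f = 2π·2200 = 1.382e+04 rad/s.
Step 2 — Component impedances:
  Z1: Z = R = 50 Ω
  Z2: Z = 1/(jωC) = -j/(ω·C) = 0 - j2.021 Ω
  Z3: Z = R = 409 Ω
  Z4: Z = jωL = j·1.382e+04·0.02 = 0 + j276.5 Ω
  Z5: Z = R = 1330 Ω
Step 3 — Bridge requires nodal analysis (the Z5 bridge couples midpoints C and D, so the two paths cannot be reduced to a simple series/parallel combination). Setting node B to ground and injecting 1 A at node A, the 3-node admittance system at A, C, D solves to V_A = Z_AB = 46.37 + j0.2182 Ω = 46.37∠0.3° Ω.
Step 4 — Source phasor: V = 57.4∠-50.2° V = 36.74 - j44.1 V.
Step 5 — Current: I = V / Z = 0.7879 - j0.9548 A = 1.238∠-50.5° A.
Step 6 — Complex power: S = V·I* = 71.06 + j0.3344 VA.
Step 7 — Real power: P = Re(S) = 71.06 W.
Step 8 — Reactive power: Q = Im(S) = 0.3344 VAR.
Step 9 — Apparent power: |S| = 71.06 VA.
Step 10 — Power factor: PF = P/|S| = 1 (lagging).

(a) P = 71.06 W  (b) Q = 0.3344 VAR  (c) S = 71.06 VA  (d) PF = 1 (lagging)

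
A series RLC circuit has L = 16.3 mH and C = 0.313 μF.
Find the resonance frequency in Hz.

Step 1 — Resonance condition Im(Z)=0 gives ω₀ = 1/√(LC).
Step 2 — ω₀ = 1/√(0.0163·3.13e-07) = 1.4e+04 rad/s.
Step 3 — f₀ = ω₀/(2π) = 2228 Hz.

f₀ = 2228 Hz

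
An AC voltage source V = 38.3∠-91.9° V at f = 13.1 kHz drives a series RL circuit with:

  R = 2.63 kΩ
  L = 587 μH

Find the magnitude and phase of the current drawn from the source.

Step 1 — Angular frequency: ω = 2π·f = 2π·1.31e+04 = 8.231e+04 rad/s.
Step 2 — Component impedances:
  R: Z = R = 2630 Ω
  L: Z = jωL = j·8.231e+04·0.000587 = 0 + j48.32 Ω
Step 3 — Series combination: Z_total = R + L = 2630 + j48.32 Ω = 2630∠1.1° Ω.
Step 4 — Source phasor: V = 38.3∠-91.9° V = -1.27 - j38.28 V.
Step 5 — Ohm's law: I = V / Z_total = (-1.27 - j38.28) / (2630 + j48.32) = -0.00075 - j0.01454 A.
Step 6 — Convert to polar: |I| = 0.01456 A, ∠I = -93.0°.

I = 0.01456∠-93.0° A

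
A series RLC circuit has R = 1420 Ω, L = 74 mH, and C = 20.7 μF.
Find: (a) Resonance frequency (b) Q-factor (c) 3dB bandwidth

Step 1 — Resonance: ω₀ = 1/√(LC) = 1/√(0.074·2.07e-05) = 808 rad/s.
Step 2 — f₀ = ω₀/(2π) = 128.6 Hz.
Step 3 — Series Q: Q = ω₀L/R = 808·0.074/1420 = 0.04211.
Step 4 — Bandwidth: Δω = ω₀/Q = 1.919e+04 rad/s; BW = Δω/(2π) = 3054 Hz.

(a) f₀ = 128.6 Hz  (b) Q = 0.04211  (c) BW = 3054 Hz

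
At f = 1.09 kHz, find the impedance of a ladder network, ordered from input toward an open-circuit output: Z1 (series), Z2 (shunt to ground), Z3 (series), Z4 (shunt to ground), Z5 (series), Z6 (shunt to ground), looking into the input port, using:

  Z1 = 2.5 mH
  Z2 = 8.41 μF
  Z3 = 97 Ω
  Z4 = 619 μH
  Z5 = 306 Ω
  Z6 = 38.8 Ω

Step 1 — Angular frequency: ω = 2π·f = 2π·1090 = 6849 rad/s.
Step 2 — Component impedances:
  Z1: Z = jωL = j·6849·0.0025 = 0 + j17.12 Ω
  Z2: Z = 1/(jωC) = -j/(ω·C) = 0 - j17.36 Ω
  Z3: Z = R = 97 Ω
  Z4: Z = jωL = j·6849·0.000619 = 0 + j4.239 Ω
  Z5: Z = R = 306 Ω
  Z6: Z = R = 38.8 Ω
Step 3 — Ladder network (open output): work backward from the far end, alternating series and parallel combinations. Z_in = 3.05 + j0.1722 Ω = 3.055∠3.2° Ω.

Z = 3.05 + j0.1722 Ω = 3.055∠3.2° Ω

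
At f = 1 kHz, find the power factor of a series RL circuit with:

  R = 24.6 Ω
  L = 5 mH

Step 1 — Angular frequency: ω = 2π·f = 2π·1000 = 6283 rad/s.
Step 2 — Component impedances:
  R: Z = R = 24.6 Ω
  L: Z = jωL = j·6283·0.005 = 0 + j31.42 Ω
Step 3 — Series combination: Z_total = R + L = 24.6 + j31.42 Ω = 39.9∠51.9° Ω.
Step 4 — Power factor: PF = cos(φ) = Re(Z)/|Z| = 24.6/39.9 = 0.6165.
Step 5 — Type: Im(Z) = 31.42 ⇒ lagging (phase φ = 51.9°).

PF = 0.6165 (lagging, φ = 51.9°)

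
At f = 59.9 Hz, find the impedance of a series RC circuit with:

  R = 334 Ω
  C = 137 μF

Step 1 — Angular frequency: ω = 2π·f = 2π·59.9 = 376.4 rad/s.
Step 2 — Component impedances:
  R: Z = R = 334 Ω
  C: Z = 1/(jωC) = -j/(ω·C) = 0 - j19.39 Ω
Step 3 — Series combination: Z_total = R + C = 334 - j19.39 Ω = 334.6∠-3.3° Ω.

Z = 334 - j19.39 Ω = 334.6∠-3.3° Ω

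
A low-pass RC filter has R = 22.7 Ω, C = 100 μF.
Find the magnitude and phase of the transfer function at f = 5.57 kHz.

Step 1 — Angular frequency: ω = 2π·5570 = 3.5e+04 rad/s.
Step 2 — Transfer function: H(jω) = 1/(1 + jωRC).
Step 3 — Denominator: 1 + jωRC = 1 + j·3.5e+04·22.7·0.0001 = 1 + j79.44.
Step 4 — H = 0.0001584 - j0.01259.
Step 5 — Magnitude: |H| = 0.01259 (-38.0 dB); phase: φ = -89.3°.

|H| = 0.01259 (-38.0 dB), φ = -89.3°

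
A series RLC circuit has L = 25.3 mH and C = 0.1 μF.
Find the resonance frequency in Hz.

Step 1 — Resonance condition Im(Z)=0 gives ω₀ = 1/√(LC).
Step 2 — ω₀ = 1/√(0.0253·1e-07) = 1.988e+04 rad/s.
Step 3 — f₀ = ω₀/(2π) = 3164 Hz.

f₀ = 3164 Hz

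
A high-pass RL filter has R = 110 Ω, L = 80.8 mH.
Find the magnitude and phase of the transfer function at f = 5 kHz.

Step 1 — Angular frequency: ω = 2π·5000 = 3.142e+04 rad/s.
Step 2 — Transfer function: H(jω) = jωL/(R + jωL).
Step 3 — Numerator jωL = j·2538; denominator R + jωL = 110 + j2538.
Step 4 — H = 0.9981 + j0.04325.
Step 5 — Magnitude: |H| = 0.9991 (-0.0 dB); phase: φ = 2.5°.

|H| = 0.9991 (-0.0 dB), φ = 2.5°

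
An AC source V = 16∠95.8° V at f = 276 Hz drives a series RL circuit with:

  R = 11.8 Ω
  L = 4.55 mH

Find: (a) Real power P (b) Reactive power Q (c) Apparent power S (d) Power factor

Step 1 — Angular frequency: ω = 2π·f = 2π·276 = 1734 rad/s.
Step 2 — Component impedances:
  R: Z = R = 11.8 Ω
  L: Z = jωL = j·1734·0.00455 = 0 + j7.89 Ω
Step 3 — Series combination: Z_total = R + L = 11.8 + j7.89 Ω = 14.2∠33.8° Ω.
Step 4 — Source phasor: V = 16∠95.8° V = -1.617 + j15.92 V.
Step 5 — Current: I = V / Z = 0.5286 + j0.9955 A = 1.127∠62.0° A.
Step 6 — Complex power: S = V·I* = 14.99 + j10.02 VA.
Step 7 — Real power: P = Re(S) = 14.99 W.
Step 8 — Reactive power: Q = Im(S) = 10.02 VAR.
Step 9 — Apparent power: |S| = 18.03 VA.
Step 10 — Power factor: PF = P/|S| = 0.8313 (lagging).

(a) P = 14.99 W  (b) Q = 10.02 VAR  (c) S = 18.03 VA  (d) PF = 0.8313 (lagging)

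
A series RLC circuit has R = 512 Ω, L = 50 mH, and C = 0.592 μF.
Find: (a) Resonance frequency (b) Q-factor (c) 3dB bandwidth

Step 1 — Resonance: ω₀ = 1/√(LC) = 1/√(0.05·5.92e-07) = 5812 rad/s.
Step 2 — f₀ = ω₀/(2π) = 925.1 Hz.
Step 3 — Series Q: Q = ω₀L/R = 5812·0.05/512 = 0.5676.
Step 4 — Bandwidth: Δω = ω₀/Q = 1.024e+04 rad/s; BW = Δω/(2π) = 1630 Hz.

(a) f₀ = 925.1 Hz  (b) Q = 0.5676  (c) BW = 1630 Hz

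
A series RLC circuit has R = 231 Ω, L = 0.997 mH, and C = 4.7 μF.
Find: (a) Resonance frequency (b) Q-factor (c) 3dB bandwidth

Step 1 — Resonance condition Im(Z)=0 gives ω₀ = 1/√(LC).
Step 2 — ω₀ = 1/√(0.000997·4.7e-06) = 1.461e+04 rad/s.
Step 3 — f₀ = ω₀/(2π) = 2325 Hz.
Step 4 — Series Q: Q = ω₀L/R = 1.461e+04·0.000997/231 = 0.06305.
Step 5 — 3dB bandwidth: Δω = ω₀/Q = 2.317e+05 rad/s; BW = Δω/(2π) = 3.688e+04 Hz.

(a) f₀ = 2325 Hz  (b) Q = 0.06305  (c) BW = 3.688e+04 Hz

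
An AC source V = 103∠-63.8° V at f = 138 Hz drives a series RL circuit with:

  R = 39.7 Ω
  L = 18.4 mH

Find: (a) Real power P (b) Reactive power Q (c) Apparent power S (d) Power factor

Step 1 — Angular frequency: ω = 2π·f = 2π·138 = 867.1 rad/s.
Step 2 — Component impedances:
  R: Z = R = 39.7 Ω
  L: Z = jωL = j·867.1·0.0184 = 0 + j15.95 Ω
Step 3 — Series combination: Z_total = R + L = 39.7 + j15.95 Ω = 42.79∠21.9° Ω.
Step 4 — Source phasor: V = 103∠-63.8° V = 45.48 - j92.42 V.
Step 5 — Current: I = V / Z = 0.1808 - j2.401 A = 2.407∠-85.7° A.
Step 6 — Complex power: S = V·I* = 230.1 + j92.46 VA.
Step 7 — Real power: P = Re(S) = 230.1 W.
Step 8 — Reactive power: Q = Im(S) = 92.46 VAR.
Step 9 — Apparent power: |S| = 248 VA.
Step 10 — Power factor: PF = P/|S| = 0.9279 (lagging).

(a) P = 230.1 W  (b) Q = 92.46 VAR  (c) S = 248 VA  (d) PF = 0.9279 (lagging)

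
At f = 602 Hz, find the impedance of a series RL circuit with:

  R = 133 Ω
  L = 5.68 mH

Step 1 — Angular frequency: ω = 2π·f = 2π·602 = 3782 rad/s.
Step 2 — Component impedances:
  R: Z = R = 133 Ω
  L: Z = jωL = j·3782·0.00568 = 0 + j21.48 Ω
Step 3 — Series combination: Z_total = R + L = 133 + j21.48 Ω = 134.7∠9.2° Ω.

Z = 133 + j21.48 Ω = 134.7∠9.2° Ω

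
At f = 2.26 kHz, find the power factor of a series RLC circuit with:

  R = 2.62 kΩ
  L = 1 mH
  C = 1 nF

Step 1 — Angular frequency: ω = 2π·f = 2π·2260 = 1.42e+04 rad/s.
Step 2 — Component impedances:
  R: Z = R = 2620 Ω
  L: Z = jωL = j·1.42e+04·0.001 = 0 + j14.2 Ω
  C: Z = 1/(jωC) = -j/(ω·C) = 0 - j7.042e+04 Ω
Step 3 — Series combination: Z_total = R + L + C = 2620 - j7.041e+04 Ω = 7.046e+04∠-87.9° Ω.
Step 4 — Power factor: PF = cos(φ) = Re(Z)/|Z| = 2620/70457 = 0.03719.
Step 5 — Type: Im(Z) = -7.041e+04 ⇒ leading (phase φ = -87.9°).

PF = 0.03719 (leading, φ = -87.9°)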